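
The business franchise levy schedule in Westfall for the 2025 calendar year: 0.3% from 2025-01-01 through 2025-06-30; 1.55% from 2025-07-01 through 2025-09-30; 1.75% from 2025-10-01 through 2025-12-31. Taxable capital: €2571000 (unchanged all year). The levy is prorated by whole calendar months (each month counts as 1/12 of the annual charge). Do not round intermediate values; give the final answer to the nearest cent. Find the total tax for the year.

€25067.25

2025-01-01 to 2025-06-30: 6 months at 0.3% → €2571000 × 0.3% × 6/12 = €3856.5000
2025-07-01 to 2025-09-30: 3 months at 1.55% → €2571000 × 1.55% × 3/12 = €9962.6250
2025-10-01 to 2025-12-31: 3 months at 1.75% → €2571000 × 1.75% × 3/12 = €11248.1250
Total = €25067.2500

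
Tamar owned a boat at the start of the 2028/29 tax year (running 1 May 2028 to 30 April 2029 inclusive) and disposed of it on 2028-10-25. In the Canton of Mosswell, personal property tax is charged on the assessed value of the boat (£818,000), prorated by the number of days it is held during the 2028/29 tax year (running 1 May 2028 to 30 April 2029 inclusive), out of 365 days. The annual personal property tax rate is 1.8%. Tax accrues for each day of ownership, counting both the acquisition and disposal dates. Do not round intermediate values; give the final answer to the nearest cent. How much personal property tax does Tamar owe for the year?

Days held (2028-05-01 to 2028-10-25): 178 out of 365
Tax = £818,000 × 1.8% × 178/365 = £7,180.4712

£7,180.47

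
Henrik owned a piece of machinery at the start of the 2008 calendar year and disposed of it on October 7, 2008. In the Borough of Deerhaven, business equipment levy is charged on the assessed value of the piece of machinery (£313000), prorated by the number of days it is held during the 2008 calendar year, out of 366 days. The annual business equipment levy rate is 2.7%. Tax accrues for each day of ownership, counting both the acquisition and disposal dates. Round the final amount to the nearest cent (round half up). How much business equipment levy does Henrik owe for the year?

Days held (January 1 – October 7, 2008): 281 out of 366
Tax = £313000 × 2.7% × 281/366 = £6488.3361

£6488.34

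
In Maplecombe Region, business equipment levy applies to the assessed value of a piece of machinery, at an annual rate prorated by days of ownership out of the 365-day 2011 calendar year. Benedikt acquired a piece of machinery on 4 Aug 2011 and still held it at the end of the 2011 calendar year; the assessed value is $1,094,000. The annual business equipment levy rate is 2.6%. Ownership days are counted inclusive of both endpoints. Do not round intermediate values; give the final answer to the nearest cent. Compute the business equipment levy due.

Days held (4 Aug – 31 Dec 2011): 150 out of 365
Tax = $1,094,000 × 2.6% × 150/365 = $11,689.3151

$11,689.32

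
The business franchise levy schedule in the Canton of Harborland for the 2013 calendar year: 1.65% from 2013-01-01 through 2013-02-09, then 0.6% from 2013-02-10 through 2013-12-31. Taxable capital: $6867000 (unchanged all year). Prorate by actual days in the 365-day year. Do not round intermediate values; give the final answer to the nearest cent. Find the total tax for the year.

$49103.75

2013-01-01 to 2013-02-09: 40 days at 1.65% → $6867000 × 1.65% × 40/365 = $12417.0411
2013-02-10 to 2013-12-31: 325 days at 0.6% → $6867000 × 0.6% × 325/365 = $36686.7123
Total = $49103.7534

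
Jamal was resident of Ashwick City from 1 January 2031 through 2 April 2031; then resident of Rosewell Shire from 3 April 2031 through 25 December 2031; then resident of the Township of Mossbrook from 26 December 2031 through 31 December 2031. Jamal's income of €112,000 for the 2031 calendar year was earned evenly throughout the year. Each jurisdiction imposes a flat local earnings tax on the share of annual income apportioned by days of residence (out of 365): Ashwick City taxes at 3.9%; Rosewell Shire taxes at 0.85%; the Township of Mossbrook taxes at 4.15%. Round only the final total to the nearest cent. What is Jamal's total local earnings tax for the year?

Ashwick City, 1 January – 2 April 2031: 92 days → €112,000 × 3.9% × 92/365 = €1,100.9753
Rosewell Shire, 3 April – 25 December 2031: 267 days → €112,000 × 0.85% × 267/365 = €696.3945
The Township of Mossbrook, 26 December – 31 December 2031: 6 days → €112,000 × 4.15% × 6/365 = €76.4055
Total = €1,873.7753

€1,873.78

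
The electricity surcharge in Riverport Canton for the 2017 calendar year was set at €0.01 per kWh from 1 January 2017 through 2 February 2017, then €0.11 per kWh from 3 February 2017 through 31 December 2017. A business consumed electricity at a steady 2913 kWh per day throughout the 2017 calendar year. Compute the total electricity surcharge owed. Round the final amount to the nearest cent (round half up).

1 January – 2 February 2017: 33 days × 2913 kWh/day = 96,129 kWh at €0.01/kWh → €961.29
3 February – 31 December 2017: 332 days × 2913 kWh/day = 967,116 kWh at €0.11/kWh → €106382.76

€107344.05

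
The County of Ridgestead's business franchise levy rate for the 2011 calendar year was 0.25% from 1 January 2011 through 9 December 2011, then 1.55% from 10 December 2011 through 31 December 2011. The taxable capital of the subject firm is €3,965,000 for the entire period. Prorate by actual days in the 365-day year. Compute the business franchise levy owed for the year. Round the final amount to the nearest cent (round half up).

1 January – 9 December 2011: 343 days at 0.25% → €3,965,000 × 0.25% × 343/365 = €9,315.0342
10 December – 31 December 2011: 22 days at 1.55% → €3,965,000 × 1.55% × 22/365 = €3,704.2877
Total = €13,019.3219

€13,019.32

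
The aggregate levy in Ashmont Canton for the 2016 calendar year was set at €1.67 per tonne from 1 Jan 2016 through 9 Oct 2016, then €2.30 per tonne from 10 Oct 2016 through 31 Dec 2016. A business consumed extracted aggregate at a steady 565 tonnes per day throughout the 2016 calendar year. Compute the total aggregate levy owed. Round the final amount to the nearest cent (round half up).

1 Jan – 9 Oct 2016: 283 days × 565 tonnes/day = 159,895 tonnes at €1.67/tonne → €267,024.65
10 Oct – 31 Dec 2016: 83 days × 565 tonnes/day = 46,895 tonnes at €2.30/tonne → €107,858.50

€374,883.15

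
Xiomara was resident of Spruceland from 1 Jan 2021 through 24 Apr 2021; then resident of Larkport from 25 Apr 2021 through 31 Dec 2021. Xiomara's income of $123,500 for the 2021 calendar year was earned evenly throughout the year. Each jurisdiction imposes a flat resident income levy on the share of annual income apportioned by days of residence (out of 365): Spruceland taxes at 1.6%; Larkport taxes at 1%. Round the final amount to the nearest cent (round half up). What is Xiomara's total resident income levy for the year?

$1,466.44

Spruceland, 1 Jan – 24 Apr 2021: 114 days → $123,500 × 1.6% × 114/365 = $617.1616
Larkport, 25 Apr – 31 Dec 2021: 251 days → $123,500 × 1% × 251/365 = $849.2740
Total = $1,466.4356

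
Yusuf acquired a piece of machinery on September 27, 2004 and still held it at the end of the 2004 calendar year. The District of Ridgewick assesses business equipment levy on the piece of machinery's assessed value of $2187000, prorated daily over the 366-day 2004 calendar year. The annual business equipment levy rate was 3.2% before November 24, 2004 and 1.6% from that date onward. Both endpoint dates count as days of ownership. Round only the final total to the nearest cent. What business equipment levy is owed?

September 27 – November 23, 2004: 58 days at 3.2% → $2187000 × 3.2% × 58/366 = $11090.3607
November 24 – December 31, 2004: 38 days at 1.6% → $2187000 × 1.6% × 38/366 = $3633.0492
Total = $14723.4098

$14723.41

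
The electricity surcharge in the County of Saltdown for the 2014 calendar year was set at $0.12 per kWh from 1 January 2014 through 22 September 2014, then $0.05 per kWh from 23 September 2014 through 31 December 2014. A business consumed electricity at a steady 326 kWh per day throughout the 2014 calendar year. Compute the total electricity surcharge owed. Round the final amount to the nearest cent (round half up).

1 January – 22 September 2014: 265 days × 326 kWh/day = 86,390 kWh at $0.12/kWh → $10366.80
23 September – 31 December 2014: 100 days × 326 kWh/day = 32,600 kWh at $0.05/kWh → $1630.00

$11996.80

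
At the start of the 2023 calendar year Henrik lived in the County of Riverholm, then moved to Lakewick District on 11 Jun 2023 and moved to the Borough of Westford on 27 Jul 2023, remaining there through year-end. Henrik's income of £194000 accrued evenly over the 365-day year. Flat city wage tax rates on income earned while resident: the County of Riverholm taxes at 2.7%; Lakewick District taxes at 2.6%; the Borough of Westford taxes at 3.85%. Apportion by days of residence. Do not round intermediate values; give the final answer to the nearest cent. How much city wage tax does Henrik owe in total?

£6179.30

The County of Riverholm, 1 Jan – 10 Jun 2023: 161 days → £194000 × 2.7% × 161/365 = £2310.4603
Lakewick District, 11 Jun – 26 Jul 2023: 46 days → £194000 × 2.6% × 46/365 = £635.6822
The Borough of Westford, 27 Jul – 31 Dec 2023: 158 days → £194000 × 3.85% × 158/365 = £3233.1562
Total = £6179.2986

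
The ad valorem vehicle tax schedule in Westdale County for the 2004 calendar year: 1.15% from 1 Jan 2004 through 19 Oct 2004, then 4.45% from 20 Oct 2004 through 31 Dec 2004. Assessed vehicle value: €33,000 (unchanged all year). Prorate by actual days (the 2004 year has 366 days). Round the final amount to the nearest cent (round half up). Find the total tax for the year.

1 Jan – 19 Oct 2004: 293 days at 1.15% → €33,000 × 1.15% × 293/366 = €303.8074
20 Oct – 31 Dec 2004: 73 days at 4.45% → €33,000 × 4.45% × 73/366 = €292.8975
Total = €596.7049

€596.70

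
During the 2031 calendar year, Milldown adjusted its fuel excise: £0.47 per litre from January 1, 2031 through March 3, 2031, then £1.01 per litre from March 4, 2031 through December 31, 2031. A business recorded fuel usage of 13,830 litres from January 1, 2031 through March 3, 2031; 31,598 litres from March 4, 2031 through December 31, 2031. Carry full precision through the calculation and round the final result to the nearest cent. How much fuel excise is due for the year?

January 1 – March 3, 2031: 13,830 litres at £0.47/litre → £6,500.10
March 4 – December 31, 2031: 31,598 litres at £1.01/litre → £31,913.98

£38,414.08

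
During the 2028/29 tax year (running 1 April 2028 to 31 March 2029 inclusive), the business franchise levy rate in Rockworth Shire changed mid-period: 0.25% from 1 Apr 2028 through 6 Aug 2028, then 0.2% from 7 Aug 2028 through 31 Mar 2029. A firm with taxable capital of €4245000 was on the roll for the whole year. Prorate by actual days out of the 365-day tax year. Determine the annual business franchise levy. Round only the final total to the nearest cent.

€9234.33

1 Apr – 6 Aug 2028: 128 days at 0.25% → €4245000 × 0.25% × 128/365 = €3721.6438
7 Aug 2028 – 31 Mar 2029: 237 days at 0.2% → €4245000 × 0.2% × 237/365 = €5512.6849
Total = €9234.3288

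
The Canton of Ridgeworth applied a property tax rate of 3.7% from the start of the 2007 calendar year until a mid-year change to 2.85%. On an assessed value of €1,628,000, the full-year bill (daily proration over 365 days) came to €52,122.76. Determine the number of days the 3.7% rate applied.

Let d = days at the first rate; then 365 − d days at the second rate.
€1,628,000 × [3.7%·d + 2.85%·(365−d)] / 365 = €52,122.76
Solving gives d = 151, so the new rate took effect on 1 Jun 2007.

151 days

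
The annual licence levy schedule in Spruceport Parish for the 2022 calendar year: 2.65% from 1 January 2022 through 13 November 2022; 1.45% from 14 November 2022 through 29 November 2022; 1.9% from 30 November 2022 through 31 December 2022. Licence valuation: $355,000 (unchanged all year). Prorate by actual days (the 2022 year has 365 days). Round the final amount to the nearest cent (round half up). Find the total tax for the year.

1 January – 13 November 2022: 317 days at 2.65% → $355,000 × 2.65% × 317/365 = $8,170.3493
14 November – 29 November 2022: 16 days at 1.45% → $355,000 × 1.45% × 16/365 = $225.6438
30 November – 31 December 2022: 32 days at 1.9% → $355,000 × 1.9% × 32/365 = $591.3425
Total = $8,987.3356

$8,987.34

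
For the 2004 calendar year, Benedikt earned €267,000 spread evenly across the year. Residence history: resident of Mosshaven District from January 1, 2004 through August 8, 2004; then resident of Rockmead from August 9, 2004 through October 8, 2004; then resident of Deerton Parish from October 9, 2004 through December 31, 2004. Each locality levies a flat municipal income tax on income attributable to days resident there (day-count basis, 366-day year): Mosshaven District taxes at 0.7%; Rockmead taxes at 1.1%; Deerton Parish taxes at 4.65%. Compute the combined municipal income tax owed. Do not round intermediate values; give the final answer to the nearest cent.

Mosshaven District, January 1 – August 8, 2004: 221 days → €267,000 × 0.7% × 221/366 = €1,128.5492
Rockmead, August 9 – October 8, 2004: 61 days → €267,000 × 1.1% × 61/366 = €489.5000
Deerton Parish, October 9 – December 31, 2004: 84 days → €267,000 × 4.65% × 84/366 = €2,849.4590
Total = €4,467.5082

€4,467.51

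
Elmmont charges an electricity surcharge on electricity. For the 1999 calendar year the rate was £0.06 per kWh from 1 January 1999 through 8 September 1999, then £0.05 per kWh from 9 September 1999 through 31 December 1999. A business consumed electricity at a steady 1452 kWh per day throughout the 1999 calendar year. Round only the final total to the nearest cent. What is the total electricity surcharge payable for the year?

£30143.52

1 January – 8 September 1999: 251 days × 1452 kWh/day = 364,452 kWh at £0.06/kWh → £21867.12
9 September – 31 December 1999: 114 days × 1452 kWh/day = 165,528 kWh at £0.05/kWh → £8276.40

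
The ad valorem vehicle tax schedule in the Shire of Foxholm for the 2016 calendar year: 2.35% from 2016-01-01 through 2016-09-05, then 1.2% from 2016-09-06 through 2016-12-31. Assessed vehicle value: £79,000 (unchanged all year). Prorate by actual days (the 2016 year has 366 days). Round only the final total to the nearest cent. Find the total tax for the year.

£1,566.08

2016-01-01 to 2016-09-05: 249 days at 2.35% → £79,000 × 2.35% × 249/366 = £1,263.0287
2016-09-06 to 2016-12-31: 117 days at 1.2% → £79,000 × 1.2% × 117/366 = £303.0492
Total = £1,566.0779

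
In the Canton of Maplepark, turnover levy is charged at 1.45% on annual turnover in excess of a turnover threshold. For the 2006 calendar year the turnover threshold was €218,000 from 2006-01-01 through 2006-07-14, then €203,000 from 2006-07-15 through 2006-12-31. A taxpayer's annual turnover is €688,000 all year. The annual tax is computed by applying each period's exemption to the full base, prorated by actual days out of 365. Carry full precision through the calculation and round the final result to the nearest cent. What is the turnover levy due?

€6,916.30

2006-01-01 to 2006-07-14: 195 days, exemption €218,000 → (€688,000 − €218,000) × 1.45% × 195/365 = €3,640.8904
2006-07-15 to 2006-12-31: 170 days, exemption €203,000 → (€688,000 − €203,000) × 1.45% × 170/365 = €3,275.4110
Total = €6,916.3014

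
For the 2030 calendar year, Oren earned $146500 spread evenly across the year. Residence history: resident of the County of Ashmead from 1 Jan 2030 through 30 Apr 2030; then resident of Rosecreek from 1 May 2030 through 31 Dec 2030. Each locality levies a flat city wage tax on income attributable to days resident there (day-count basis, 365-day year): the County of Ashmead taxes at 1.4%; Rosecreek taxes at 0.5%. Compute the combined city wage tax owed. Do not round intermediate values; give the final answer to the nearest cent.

$1165.98

The County of Ashmead, 1 Jan – 30 Apr 2030: 120 days → $146500 × 1.4% × 120/365 = $674.3014
Rosecreek, 1 May – 31 Dec 2030: 245 days → $146500 × 0.5% × 245/365 = $491.6781
Total = $1165.9795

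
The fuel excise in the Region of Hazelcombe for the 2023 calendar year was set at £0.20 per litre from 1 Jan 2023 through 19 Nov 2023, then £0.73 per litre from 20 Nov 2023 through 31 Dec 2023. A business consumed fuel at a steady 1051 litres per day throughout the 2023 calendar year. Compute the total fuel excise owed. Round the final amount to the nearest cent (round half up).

£100,118.26

1 Jan – 19 Nov 2023: 323 days × 1051 litres/day = 339,473 litres at £0.20/litre → £67,894.60
20 Nov – 31 Dec 2023: 42 days × 1051 litres/day = 44,142 litres at £0.73/litre → £32,223.66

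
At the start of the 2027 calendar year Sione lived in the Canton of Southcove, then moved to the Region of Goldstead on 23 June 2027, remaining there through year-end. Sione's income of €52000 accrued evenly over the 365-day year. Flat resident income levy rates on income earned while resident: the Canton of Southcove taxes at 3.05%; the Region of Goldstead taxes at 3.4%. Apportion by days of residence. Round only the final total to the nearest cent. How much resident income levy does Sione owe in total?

€1681.74

The Canton of Southcove, 1 January – 22 June 2027: 173 days → €52000 × 3.05% × 173/365 = €751.7205
The Region of Goldstead, 23 June – 31 December 2027: 192 days → €52000 × 3.4% × 192/365 = €930.0164
Total = €1681.7370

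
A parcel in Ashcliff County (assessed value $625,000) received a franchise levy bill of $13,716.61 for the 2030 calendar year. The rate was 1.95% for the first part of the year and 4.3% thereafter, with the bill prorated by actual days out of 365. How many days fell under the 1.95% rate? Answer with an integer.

Let d = days at the first rate; then 365 − d days at the second rate.
$625,000 × [1.95%·d + 4.3%·(365−d)] / 365 = $13,716.61
Solving gives d = 327, so the new rate took effect on 24 Nov 2030.

327 days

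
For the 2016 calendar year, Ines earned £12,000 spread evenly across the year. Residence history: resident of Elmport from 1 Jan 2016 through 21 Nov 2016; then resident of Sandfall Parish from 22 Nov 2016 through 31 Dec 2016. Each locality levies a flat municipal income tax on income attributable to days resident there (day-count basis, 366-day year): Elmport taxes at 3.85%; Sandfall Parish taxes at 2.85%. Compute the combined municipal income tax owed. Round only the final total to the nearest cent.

Elmport, 1 Jan – 21 Nov 2016: 326 days → £12,000 × 3.85% × 326/366 = £411.5082
Sandfall Parish, 22 Nov – 31 Dec 2016: 40 days → £12,000 × 2.85% × 40/366 = £37.3770
Total = £448.8852

£448.89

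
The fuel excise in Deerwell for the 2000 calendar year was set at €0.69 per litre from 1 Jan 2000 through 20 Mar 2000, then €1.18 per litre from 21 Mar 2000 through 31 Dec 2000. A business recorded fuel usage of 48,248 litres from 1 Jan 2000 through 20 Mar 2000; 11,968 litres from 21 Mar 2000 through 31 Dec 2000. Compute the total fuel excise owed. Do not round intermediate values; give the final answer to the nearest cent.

€47413.36

1 Jan – 20 Mar 2000: 48,248 litres at €0.69/litre → €33291.12
21 Mar – 31 Dec 2000: 11,968 litres at €1.18/litre → €14122.24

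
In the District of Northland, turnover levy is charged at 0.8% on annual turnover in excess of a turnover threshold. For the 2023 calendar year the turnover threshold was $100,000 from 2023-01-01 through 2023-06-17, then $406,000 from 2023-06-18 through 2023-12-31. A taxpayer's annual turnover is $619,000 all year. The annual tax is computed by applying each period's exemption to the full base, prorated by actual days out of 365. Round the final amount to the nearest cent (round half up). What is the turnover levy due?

2023-01-01 to 2023-06-17: 168 days, exemption $100,000 → ($619,000 − $100,000) × 0.8% × 168/365 = $1,911.0575
2023-06-18 to 2023-12-31: 197 days, exemption $406,000 → ($619,000 − $406,000) × 0.8% × 197/365 = $919.6932
Total = $2,830.7507

$2,830.75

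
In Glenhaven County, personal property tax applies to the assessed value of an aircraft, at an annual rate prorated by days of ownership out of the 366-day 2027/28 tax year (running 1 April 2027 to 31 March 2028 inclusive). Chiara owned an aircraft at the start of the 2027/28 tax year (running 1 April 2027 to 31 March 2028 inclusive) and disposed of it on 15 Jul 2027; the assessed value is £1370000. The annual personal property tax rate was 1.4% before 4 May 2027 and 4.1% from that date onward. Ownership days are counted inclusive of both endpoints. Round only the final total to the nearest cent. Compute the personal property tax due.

1 Apr – 3 May 2027: 33 days at 1.4% → £1370000 × 1.4% × 33/366 = £1729.3443
4 May – 15 Jul 2027: 73 days at 4.1% → £1370000 × 4.1% × 73/366 = £11203.3060
Total = £12932.6503

£12932.65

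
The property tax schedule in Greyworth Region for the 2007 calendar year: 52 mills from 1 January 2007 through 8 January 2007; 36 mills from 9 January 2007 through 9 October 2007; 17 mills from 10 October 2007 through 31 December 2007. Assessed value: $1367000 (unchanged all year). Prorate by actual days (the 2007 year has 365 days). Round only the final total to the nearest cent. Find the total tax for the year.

1 January – 8 January 2007: 8 days at 52 mills → $1367000 × 5.2% × 8/365 = $1558.0055
9 January – 9 October 2007: 274 days at 36 mills → $1367000 × 3.6% × 274/365 = $36942.7068
10 October – 31 December 2007: 83 days at 17 mills → $1367000 × 1.7% × 83/365 = $5284.4849
Total = $43785.1973

$43785.20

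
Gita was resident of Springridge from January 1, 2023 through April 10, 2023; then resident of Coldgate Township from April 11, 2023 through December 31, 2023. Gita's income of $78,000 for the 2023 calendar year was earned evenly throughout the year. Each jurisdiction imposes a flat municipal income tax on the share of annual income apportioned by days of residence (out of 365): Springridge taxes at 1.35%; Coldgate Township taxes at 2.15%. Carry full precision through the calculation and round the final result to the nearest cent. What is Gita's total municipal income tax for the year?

$1,506.04

Springridge, January 1 – April 10, 2023: 100 days → $78,000 × 1.35% × 100/365 = $288.4932
Coldgate Township, April 11 – December 31, 2023: 265 days → $78,000 × 2.15% × 265/365 = $1,217.5479
Total = $1,506.0411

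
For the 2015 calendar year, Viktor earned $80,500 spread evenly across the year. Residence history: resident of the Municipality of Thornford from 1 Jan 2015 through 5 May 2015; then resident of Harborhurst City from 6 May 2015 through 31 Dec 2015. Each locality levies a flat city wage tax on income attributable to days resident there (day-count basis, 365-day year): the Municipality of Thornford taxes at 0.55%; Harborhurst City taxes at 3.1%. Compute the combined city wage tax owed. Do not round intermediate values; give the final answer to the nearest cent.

$1,792.50

The Municipality of Thornford, 1 Jan – 5 May 2015: 125 days → $80,500 × 0.55% × 125/365 = $151.6267
Harborhurst City, 6 May – 31 Dec 2015: 240 days → $80,500 × 3.1% × 240/365 = $1,640.8767
Total = $1,792.5034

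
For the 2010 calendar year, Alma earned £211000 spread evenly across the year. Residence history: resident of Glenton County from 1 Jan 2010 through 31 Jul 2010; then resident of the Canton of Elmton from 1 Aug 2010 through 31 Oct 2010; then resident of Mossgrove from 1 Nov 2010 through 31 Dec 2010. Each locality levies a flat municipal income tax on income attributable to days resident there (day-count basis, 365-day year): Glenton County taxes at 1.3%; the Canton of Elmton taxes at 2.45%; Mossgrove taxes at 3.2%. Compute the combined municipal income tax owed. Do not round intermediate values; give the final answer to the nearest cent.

£4024.61

Glenton County, 1 Jan – 31 Jul 2010: 212 days → £211000 × 1.3% × 212/365 = £1593.1945
The Canton of Elmton, 1 Aug – 31 Oct 2010: 92 days → £211000 × 2.45% × 92/365 = £1302.9973
Mossgrove, 1 Nov – 31 Dec 2010: 61 days → £211000 × 3.2% × 61/365 = £1128.4164
Total = £4024.6082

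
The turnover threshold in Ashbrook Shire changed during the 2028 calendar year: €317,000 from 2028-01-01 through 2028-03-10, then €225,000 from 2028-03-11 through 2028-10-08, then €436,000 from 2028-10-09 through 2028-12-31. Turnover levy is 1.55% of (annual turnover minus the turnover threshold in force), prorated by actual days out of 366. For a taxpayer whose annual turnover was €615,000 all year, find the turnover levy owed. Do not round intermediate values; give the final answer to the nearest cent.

€5,021.66

2028-01-01 to 2028-03-10: 70 days, exemption €317,000 → (€615,000 − €317,000) × 1.55% × 70/366 = €883.4153
2028-03-11 to 2028-10-08: 212 days, exemption €225,000 → (€615,000 − €225,000) × 1.55% × 212/366 = €3,501.4754
2028-10-09 to 2028-12-31: 84 days, exemption €436,000 → (€615,000 − €436,000) × 1.55% × 84/366 = €636.7705
Total = €5,021.6612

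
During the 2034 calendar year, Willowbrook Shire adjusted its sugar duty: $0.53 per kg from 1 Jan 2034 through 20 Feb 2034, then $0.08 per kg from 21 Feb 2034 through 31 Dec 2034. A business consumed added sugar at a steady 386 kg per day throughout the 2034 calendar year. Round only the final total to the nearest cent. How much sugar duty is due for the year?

$20,129.90

1 Jan – 20 Feb 2034: 51 days × 386 kg/day = 19,686 kg at $0.53/kg → $10,433.58
21 Feb – 31 Dec 2034: 314 days × 386 kg/day = 121,204 kg at $0.08/kg → $9,696.32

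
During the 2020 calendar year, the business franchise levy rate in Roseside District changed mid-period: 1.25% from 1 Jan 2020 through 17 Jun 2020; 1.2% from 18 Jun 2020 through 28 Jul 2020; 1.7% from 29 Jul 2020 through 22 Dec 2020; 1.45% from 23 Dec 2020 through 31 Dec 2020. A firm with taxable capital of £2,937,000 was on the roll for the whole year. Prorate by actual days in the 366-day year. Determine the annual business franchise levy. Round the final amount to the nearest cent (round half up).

1 Jan – 17 Jun 2020: 169 days at 1.25% → £2,937,000 × 1.25% × 169/366 = £16,951.9467
18 Jun – 28 Jul 2020: 41 days at 1.2% → £2,937,000 × 1.2% × 41/366 = £3,948.0984
29 Jul – 22 Dec 2020: 147 days at 1.7% → £2,937,000 × 1.7% × 147/366 = £20,053.4508
23 Dec – 31 Dec 2020: 9 days at 1.45% → £2,937,000 × 1.45% × 9/366 = £1,047.2090
Total = £42,000.7049

£42,000.70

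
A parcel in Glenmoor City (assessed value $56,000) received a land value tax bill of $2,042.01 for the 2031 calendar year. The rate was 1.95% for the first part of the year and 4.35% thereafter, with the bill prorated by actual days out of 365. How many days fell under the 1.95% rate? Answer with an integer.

107 days

Let d = days at the first rate; then 365 − d days at the second rate.
$56,000 × [1.95%·d + 4.35%·(365−d)] / 365 = $2,042.01
Solving gives d = 107, so the new rate took effect on 18 Apr 2031.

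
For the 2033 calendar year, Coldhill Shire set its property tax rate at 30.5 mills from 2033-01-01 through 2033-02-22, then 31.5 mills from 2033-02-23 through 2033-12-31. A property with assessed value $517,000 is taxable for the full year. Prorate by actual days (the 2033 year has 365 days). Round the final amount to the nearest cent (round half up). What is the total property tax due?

$16,210.43

2033-01-01 to 2033-02-22: 53 days at 30.5 mills → $517,000 × 3.05% × 53/365 = $2,289.6726
2033-02-23 to 2033-12-31: 312 days at 31.5 mills → $517,000 × 3.15% × 312/365 = $13,920.7562
Total = $16,210.4288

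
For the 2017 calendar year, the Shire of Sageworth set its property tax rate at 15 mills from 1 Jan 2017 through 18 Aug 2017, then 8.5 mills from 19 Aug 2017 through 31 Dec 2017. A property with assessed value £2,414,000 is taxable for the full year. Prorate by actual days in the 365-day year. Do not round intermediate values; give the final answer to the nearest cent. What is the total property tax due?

£30,406.48

1 Jan – 18 Aug 2017: 230 days at 15 mills → £2,414,000 × 1.5% × 230/365 = £22,817.2603
19 Aug – 31 Dec 2017: 135 days at 8.5 mills → £2,414,000 × 0.85% × 135/365 = £7,589.2192
Total = £30,406.4795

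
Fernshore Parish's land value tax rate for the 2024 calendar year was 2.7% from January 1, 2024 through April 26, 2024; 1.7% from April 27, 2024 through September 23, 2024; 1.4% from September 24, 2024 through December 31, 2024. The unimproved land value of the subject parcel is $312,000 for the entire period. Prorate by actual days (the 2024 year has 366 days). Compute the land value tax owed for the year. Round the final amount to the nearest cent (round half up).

January 1 – April 26, 2024: 117 days at 2.7% → $312,000 × 2.7% × 117/366 = $2,692.9180
April 27 – September 23, 2024: 150 days at 1.7% → $312,000 × 1.7% × 150/366 = $2,173.7705
September 24 – December 31, 2024: 99 days at 1.4% → $312,000 × 1.4% × 99/366 = $1,181.5082
Total = $6,048.1967

$6,048.20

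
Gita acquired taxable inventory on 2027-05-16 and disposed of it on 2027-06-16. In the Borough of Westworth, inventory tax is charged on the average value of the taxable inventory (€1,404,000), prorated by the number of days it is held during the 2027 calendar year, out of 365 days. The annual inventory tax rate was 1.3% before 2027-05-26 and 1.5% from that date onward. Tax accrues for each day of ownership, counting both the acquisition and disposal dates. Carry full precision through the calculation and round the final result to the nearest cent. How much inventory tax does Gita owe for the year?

2027-05-16 to 2027-05-25: 10 days at 1.3% → €1,404,000 × 1.3% × 10/365 = €500.0548
2027-05-26 to 2027-06-16: 22 days at 1.5% → €1,404,000 × 1.5% × 22/365 = €1,269.3699
Total = €1,769.4247

€1,769.42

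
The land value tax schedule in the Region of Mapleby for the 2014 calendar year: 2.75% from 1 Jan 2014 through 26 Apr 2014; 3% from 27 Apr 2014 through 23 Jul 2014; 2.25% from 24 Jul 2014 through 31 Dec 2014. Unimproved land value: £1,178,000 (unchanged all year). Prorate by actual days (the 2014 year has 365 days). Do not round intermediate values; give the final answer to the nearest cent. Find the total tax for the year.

1 Jan – 26 Apr 2014: 116 days at 2.75% → £1,178,000 × 2.75% × 116/365 = £10,295.3973
27 Apr – 23 Jul 2014: 88 days at 3% → £1,178,000 × 3% × 88/365 = £8,520.3288
24 Jul – 31 Dec 2014: 161 days at 2.25% → £1,178,000 × 2.25% × 161/365 = £11,691.2466
Total = £30,506.9726

£30,506.97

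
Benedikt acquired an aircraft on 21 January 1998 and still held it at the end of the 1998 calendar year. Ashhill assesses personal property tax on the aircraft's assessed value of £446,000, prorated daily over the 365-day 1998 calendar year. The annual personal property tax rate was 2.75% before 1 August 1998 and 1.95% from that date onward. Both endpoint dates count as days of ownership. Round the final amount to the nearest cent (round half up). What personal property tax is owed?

£10,097.32

21 January – 31 July 1998: 192 days at 2.75% → £446,000 × 2.75% × 192/365 = £6,451.7260
1 August – 31 December 1998: 153 days at 1.95% → £446,000 × 1.95% × 153/365 = £3,645.5918
Total = £10,097.3178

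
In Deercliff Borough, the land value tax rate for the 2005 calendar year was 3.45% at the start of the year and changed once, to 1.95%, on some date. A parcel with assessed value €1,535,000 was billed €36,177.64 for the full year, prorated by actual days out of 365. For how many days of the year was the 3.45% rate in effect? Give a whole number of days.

99 days

Let d = days at the first rate; then 365 − d days at the second rate.
€1,535,000 × [3.45%·d + 1.95%·(365−d)] / 365 = €36,177.64
Solving gives d = 99, so the new rate took effect on 10 April 2005.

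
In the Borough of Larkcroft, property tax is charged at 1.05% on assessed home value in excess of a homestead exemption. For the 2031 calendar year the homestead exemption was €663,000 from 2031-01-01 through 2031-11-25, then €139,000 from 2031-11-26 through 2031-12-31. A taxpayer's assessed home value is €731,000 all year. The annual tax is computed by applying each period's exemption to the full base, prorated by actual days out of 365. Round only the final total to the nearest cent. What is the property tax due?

2031-01-01 to 2031-11-25: 329 days, exemption €663,000 → (€731,000 − €663,000) × 1.05% × 329/365 = €643.5781
2031-11-26 to 2031-12-31: 36 days, exemption €139,000 → (€731,000 − €139,000) × 1.05% × 36/365 = €613.0849
Total = €1,256.6630

€1,256.66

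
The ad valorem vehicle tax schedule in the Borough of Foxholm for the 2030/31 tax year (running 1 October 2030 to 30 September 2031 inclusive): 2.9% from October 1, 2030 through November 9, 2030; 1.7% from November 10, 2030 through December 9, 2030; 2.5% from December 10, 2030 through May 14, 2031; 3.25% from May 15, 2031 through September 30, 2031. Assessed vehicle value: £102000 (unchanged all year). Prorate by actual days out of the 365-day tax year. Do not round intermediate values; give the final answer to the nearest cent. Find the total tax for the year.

£2818.97

October 1 – November 9, 2030: 40 days at 2.9% → £102000 × 2.9% × 40/365 = £324.1644
November 10 – December 9, 2030: 30 days at 1.7% → £102000 × 1.7% × 30/365 = £142.5205
December 10, 2030 – May 14, 2031: 156 days at 2.5% → £102000 × 2.5% × 156/365 = £1089.8630
May 15 – September 30, 2031: 139 days at 3.25% → £102000 × 3.25% × 139/365 = £1262.4247
Total = £2818.9726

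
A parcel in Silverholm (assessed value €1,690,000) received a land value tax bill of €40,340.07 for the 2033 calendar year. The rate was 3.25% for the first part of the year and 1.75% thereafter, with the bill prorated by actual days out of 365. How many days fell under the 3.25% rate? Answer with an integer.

155 days

Let d = days at the first rate; then 365 − d days at the second rate.
€1,690,000 × [3.25%·d + 1.75%·(365−d)] / 365 = €40,340.07
Solving gives d = 155, so the new rate took effect on June 5, 2033.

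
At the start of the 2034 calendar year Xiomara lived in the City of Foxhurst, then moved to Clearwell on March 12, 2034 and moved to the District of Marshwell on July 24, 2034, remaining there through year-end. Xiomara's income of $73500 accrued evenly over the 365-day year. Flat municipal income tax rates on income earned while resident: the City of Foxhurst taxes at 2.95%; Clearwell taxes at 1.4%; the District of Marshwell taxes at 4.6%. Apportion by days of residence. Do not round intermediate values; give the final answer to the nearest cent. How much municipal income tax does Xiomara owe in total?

The City of Foxhurst, January 1 – March 11, 2034: 70 days → $73500 × 2.95% × 70/365 = $415.8288
Clearwell, March 12 – July 23, 2034: 134 days → $73500 × 1.4% × 134/365 = $377.7699
The District of Marshwell, July 24 – December 31, 2034: 161 days → $73500 × 4.6% × 161/365 = $1491.3452
Total = $2284.9438

$2284.94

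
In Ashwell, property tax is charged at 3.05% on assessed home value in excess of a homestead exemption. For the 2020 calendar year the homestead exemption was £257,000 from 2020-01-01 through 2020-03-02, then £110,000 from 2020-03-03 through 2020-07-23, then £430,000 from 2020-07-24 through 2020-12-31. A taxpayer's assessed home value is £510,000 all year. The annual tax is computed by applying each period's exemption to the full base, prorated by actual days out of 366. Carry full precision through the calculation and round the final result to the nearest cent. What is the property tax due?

£7,147.17

2020-01-01 to 2020-03-02: 62 days, exemption £257,000 → (£510,000 − £257,000) × 3.05% × 62/366 = £1,307.1667
2020-03-03 to 2020-07-23: 143 days, exemption £110,000 → (£510,000 − £110,000) × 3.05% × 143/366 = £4,766.6667
2020-07-24 to 2020-12-31: 161 days, exemption £430,000 → (£510,000 − £430,000) × 3.05% × 161/366 = £1,073.3333
Total = £7,147.1667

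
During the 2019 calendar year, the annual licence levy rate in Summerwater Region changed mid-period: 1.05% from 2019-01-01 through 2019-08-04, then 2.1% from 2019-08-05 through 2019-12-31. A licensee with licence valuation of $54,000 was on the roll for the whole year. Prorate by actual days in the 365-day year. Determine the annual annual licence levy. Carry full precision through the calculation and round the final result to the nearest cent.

$798.46

2019-01-01 to 2019-08-04: 216 days at 1.05% → $54,000 × 1.05% × 216/365 = $335.5397
2019-08-05 to 2019-12-31: 149 days at 2.1% → $54,000 × 2.1% × 149/365 = $462.9205
Total = $798.4603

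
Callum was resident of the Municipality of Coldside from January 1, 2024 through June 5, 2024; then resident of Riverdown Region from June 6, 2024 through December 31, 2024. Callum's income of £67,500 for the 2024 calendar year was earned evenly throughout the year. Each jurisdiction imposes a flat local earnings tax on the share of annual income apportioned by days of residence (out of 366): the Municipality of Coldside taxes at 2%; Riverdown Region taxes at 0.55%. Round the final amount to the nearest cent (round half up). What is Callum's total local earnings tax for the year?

£791.10

The Municipality of Coldside, January 1 – June 5, 2024: 157 days → £67,500 × 2% × 157/366 = £579.0984
Riverdown Region, June 6 – December 31, 2024: 209 days → £67,500 × 0.55% × 209/366 = £211.9980
Total = £791.0963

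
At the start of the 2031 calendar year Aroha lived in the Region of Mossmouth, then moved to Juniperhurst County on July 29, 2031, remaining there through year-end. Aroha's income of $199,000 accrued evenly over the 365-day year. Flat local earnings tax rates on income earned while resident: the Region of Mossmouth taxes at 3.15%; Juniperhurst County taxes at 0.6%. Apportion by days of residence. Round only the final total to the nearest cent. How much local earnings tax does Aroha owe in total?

$4,099.67

The Region of Mossmouth, January 1 – July 28, 2031: 209 days → $199,000 × 3.15% × 209/365 = $3,589.3603
Juniperhurst County, July 29 – December 31, 2031: 156 days → $199,000 × 0.6% × 156/365 = $510.3123
Total = $4,099.6726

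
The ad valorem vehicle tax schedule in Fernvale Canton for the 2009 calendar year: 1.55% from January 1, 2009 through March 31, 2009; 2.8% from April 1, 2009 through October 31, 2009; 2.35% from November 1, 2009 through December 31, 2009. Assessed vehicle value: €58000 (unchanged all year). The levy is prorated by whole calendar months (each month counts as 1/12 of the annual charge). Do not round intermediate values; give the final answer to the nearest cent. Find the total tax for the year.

January 1 – March 31, 2009: 3 months at 1.55% → €58000 × 1.55% × 3/12 = €224.7500
April 1 – October 31, 2009: 7 months at 2.8% → €58000 × 2.8% × 7/12 = €947.3333
November 1 – December 31, 2009: 2 months at 2.35% → €58000 × 2.35% × 2/12 = €227.1667
Total = €1399.2500

€1399.25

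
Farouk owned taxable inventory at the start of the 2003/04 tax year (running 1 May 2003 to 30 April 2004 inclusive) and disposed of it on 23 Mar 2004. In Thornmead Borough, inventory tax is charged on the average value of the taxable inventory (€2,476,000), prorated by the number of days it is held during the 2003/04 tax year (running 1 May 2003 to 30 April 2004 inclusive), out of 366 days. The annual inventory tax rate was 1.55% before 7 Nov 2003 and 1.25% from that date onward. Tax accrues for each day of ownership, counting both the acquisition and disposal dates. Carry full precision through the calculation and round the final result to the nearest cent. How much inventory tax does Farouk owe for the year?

€31,592.68

1 May – 6 Nov 2003: 190 days at 1.55% → €2,476,000 × 1.55% × 190/366 = €19,923.0055
7 Nov 2003 – 23 Mar 2004: 138 days at 1.25% → €2,476,000 × 1.25% × 138/366 = €11,669.6721
Total = €31,592.6776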